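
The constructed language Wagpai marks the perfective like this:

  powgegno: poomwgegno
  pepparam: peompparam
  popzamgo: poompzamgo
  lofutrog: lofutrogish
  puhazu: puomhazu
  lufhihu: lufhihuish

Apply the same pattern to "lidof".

puhazu and lufhihu both end in -u yet inflect differently (puomhazu, lufhihuish), so the final letter is not what conditions the rule; the first letter is.
"lidof" begins with l-. The stems beginning with l- (lufhihu → lufhihuish, lofutrog → lofutrogish) add -ish.
So lidof → lidofish.

lidofish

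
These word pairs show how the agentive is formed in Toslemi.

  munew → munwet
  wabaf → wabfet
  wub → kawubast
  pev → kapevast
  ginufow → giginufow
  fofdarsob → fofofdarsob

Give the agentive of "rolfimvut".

munew and ginufow both end in -w yet inflect differently (munwet, giginufow), so the final letter is not what conditions the rule; the number of vowels is.
"rolfimvut" has 3 vowels. The stems with 3 vowels (ginufow → giginufow, fofdarsob → fofofdarsob) repeat the first consonant+vowel as a prefix.
So rolfimvut → rorolfimvut.

rorolfimvut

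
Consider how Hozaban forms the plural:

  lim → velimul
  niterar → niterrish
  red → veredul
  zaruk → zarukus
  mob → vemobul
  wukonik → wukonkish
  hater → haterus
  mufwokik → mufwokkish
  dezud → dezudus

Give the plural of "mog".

vemogul

red and dezud both end in -d yet inflect differently (veredul, dezudus), so the final letter is not what conditions the rule; the number of vowels is.
"mog" has 1 vowel. The stems with 1 vowel (mob → vemobul, red → veredul, lim → velimul) add ve- … -ul around the stem.
So mog → vemogul.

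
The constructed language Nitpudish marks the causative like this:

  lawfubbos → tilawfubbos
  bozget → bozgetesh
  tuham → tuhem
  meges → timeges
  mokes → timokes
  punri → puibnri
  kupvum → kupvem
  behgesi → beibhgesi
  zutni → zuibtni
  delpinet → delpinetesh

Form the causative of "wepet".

wepetesh

mokes and bozget both have last vowel 'e' yet inflect differently (timokes, bozgetesh), so the last vowel is not what conditions the rule; the final letter is.
"wepet" ends in -t. The stems ending in -t (bozget → bozgetesh, delpinet → delpinetesh) add -esh.
The other patterns: stems ending in -i insert -ib- after the first vowel; stems ending in -s add the prefix ti-; stems ending in -m change the last vowel to 'e'.
So wepet → wepetesh.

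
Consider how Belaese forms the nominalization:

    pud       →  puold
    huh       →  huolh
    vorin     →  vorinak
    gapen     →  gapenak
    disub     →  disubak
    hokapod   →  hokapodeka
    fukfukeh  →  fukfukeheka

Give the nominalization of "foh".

foolh

pud and hokapod both end in -d yet inflect differently (puold, hokapodeka), so the final letter is not what conditions the rule; the number of vowels is.
"foh" has 1 vowel. The stems with 1 vowel (pud → puold, huh → huolh) insert -ol- after the first vowel.
The other patterns: stems with 2 vowels add -ak; stems with 3 vowels add -eka.
So foh → foolh.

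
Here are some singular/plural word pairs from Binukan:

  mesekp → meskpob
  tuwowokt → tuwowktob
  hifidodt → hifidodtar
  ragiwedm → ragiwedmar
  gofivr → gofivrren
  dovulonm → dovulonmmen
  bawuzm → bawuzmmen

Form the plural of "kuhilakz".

tuwowokt and hifidodt both end in -t yet inflect differently (tuwowktob, hifidodtar), so the final letter is not what conditions the rule; the second-to-last letter is.
"kuhilakz" has second-to-last letter 'k'. The stems whose second-to-last letter is 'k' (mesekp → meskpob, tuwowokt → tuwowktob) delete the last vowel and add -ob.
The other patterns: stems whose second-to-last letter is 'd' add -ar; stems whose second-to-last letter is 'n', 'v' or 'z' double the final consonant and add -en.
So kuhilakz → kuhilkzob.

kuhilkzob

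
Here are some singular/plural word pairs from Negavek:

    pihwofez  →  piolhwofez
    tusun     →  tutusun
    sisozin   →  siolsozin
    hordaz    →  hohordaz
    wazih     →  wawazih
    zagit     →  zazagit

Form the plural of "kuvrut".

kukuvrut

pihwofez and hordaz both end in -z yet inflect differently (piolhwofez, hohordaz), so the final letter is not what conditions the rule; the number of vowels is.
"kuvrut" has 2 vowels. The stems with 2 vowels (hordaz → hohordaz, zagit → zazagit, tusun → tutusun) repeat the first consonant+vowel as a prefix.
So kuvrut → kukuvrut.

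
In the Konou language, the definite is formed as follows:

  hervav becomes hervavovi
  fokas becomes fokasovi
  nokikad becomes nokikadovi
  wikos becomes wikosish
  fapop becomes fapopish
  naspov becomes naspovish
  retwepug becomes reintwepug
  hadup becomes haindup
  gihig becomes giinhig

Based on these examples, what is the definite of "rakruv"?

rainkruv

"rakruv" has last vowel 'u'. The stems whose last vowel is 'u' (retwepug → reintwepug, hadup → haindup) insert -in- after the first vowel.
So rakruv → rainkruv.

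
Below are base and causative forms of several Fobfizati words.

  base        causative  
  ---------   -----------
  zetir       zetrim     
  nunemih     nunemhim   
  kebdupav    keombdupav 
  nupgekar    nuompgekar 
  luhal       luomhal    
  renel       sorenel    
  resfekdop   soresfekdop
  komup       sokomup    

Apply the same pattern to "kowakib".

"kowakib" has last vowel 'i'. The stems whose last vowel is 'i' (zetir → zetrim, nunemih → nunemhim) delete the last vowel and add -im.
So kowakib → kowakbim.

kowakbim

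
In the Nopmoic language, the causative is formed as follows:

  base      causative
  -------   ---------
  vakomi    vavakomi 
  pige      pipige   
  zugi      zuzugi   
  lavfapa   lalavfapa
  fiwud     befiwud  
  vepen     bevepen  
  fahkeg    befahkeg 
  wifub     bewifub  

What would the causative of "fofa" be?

"fofa" ends in a vowel. The stems ending in a vowel (vakomi → vavakomi, pige → pipige, zugi → zuzugi) repeat the first consonant+vowel as a prefix.
The other pattern: stems ending in a consonant add the prefix be-.
So fofa → fofofa.

fofofa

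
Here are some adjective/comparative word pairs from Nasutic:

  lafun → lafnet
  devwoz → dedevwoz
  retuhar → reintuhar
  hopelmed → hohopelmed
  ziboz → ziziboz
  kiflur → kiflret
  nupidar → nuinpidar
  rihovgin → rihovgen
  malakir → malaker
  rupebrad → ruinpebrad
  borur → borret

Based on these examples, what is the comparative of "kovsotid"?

"kovsotid" has last vowel 'i'. The stems whose last vowel is 'i' (malakir → malaker, rihovgin → rihovgen) change the last vowel to 'e'.
So kovsotid → kovsoted.

kovsoted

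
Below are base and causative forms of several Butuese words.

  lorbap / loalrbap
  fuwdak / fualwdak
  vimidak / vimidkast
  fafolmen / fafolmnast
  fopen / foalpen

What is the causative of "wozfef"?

woalzfef

vimidak and fuwdak both end in -k yet inflect differently (vimidkast, fualwdak), so the final letter is not what conditions the rule; the number of vowels is.
"wozfef" has 2 vowels. The stems with 2 vowels (fuwdak → fualwdak, fopen → foalpen, lorbap → loalrbap) insert -al- after the first vowel.
The other pattern: stems with 3 vowels delete the last vowel and add -ast.
So wozfef → woalzfef.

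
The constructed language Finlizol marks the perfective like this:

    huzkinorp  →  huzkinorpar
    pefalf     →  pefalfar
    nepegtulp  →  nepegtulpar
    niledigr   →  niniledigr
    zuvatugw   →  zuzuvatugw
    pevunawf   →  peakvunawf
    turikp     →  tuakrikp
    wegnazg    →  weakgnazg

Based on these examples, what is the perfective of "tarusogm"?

pefalf and pevunawf both end in -f yet inflect differently (pefalfar, peakvunawf), so the final letter is not what conditions the rule; the second-to-last letter is.
"tarusogm" has second-to-last letter 'g'. The stems whose second-to-last letter is 'g' (niledigr → niniledigr, zuvatugw → zuzuvatugw) repeat the first consonant+vowel as a prefix.
So tarusogm → tatarusogm.

tatarusogm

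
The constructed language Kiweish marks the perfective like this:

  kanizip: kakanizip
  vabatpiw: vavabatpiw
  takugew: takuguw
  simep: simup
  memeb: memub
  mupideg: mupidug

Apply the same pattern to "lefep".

vabatpiw and takugew both end in -w yet inflect differently (vavabatpiw, takuguw), so the final letter is not what conditions the rule; the last vowel is.
"lefep" has last vowel 'e'. The stems whose last vowel is 'e' (takugew → takuguw, simep → simup, memeb → memub) change the last vowel to 'u'.
So lefep → lefup.

lefup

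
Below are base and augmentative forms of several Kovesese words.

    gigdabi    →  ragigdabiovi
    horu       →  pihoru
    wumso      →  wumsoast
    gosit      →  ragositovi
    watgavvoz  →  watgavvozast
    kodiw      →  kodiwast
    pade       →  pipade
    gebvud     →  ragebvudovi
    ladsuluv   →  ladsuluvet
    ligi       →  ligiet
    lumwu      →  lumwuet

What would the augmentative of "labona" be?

lumwu and horu both end in -u yet inflect differently (lumwuet, pihoru), so the final letter is not what conditions the rule; the first letter is.
"labona" begins with l-. The stems beginning with l- (lumwu → lumwuet, ladsuluv → ladsuluvet, ligi → ligiet) add -et.
The other patterns: stems beginning with h- or p- add the prefix pi-; stems beginning with g- add ra- … -ovi around the stem; stems beginning with k- or w- add -ast.
So labona → labonaet.

labonaet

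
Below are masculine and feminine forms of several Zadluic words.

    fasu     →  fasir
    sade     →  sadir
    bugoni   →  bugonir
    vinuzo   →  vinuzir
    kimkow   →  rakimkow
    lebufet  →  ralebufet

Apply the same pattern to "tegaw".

rategaw

"tegaw" ends in a consonant. The stems ending in a consonant (kimkow → rakimkow, lebufet → ralebufet) add the prefix ra-.
So tegaw → rategaw.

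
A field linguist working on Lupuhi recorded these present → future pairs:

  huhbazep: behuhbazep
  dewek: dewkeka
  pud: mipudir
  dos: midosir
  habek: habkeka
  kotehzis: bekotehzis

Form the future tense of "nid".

dos and kotehzis both end in -s yet inflect differently (midosir, bekotehzis), so the final letter is not what conditions the rule; the number of vowels is.
"nid" has 1 vowel. The stems with 1 vowel (pud → mipudir, dos → midosir) add mi- … -ir around the stem.
So nid → minidir.

minidir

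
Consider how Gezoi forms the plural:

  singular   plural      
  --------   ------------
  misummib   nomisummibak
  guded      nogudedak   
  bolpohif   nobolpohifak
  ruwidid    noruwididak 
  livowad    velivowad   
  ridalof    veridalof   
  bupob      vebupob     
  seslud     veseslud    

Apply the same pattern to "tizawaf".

guded and livowad both end in -d yet inflect differently (nogudedak, velivowad), so the final letter is not what conditions the rule; the last vowel is.
"tizawaf" has last vowel 'a'. The one such stem in the data (livowad → velivowad) adds the prefix ve-, so the same rule applies.
The other pattern: stems whose last vowel is 'e' or 'i' add no- … -ak around the stem.
So tizawaf → vetizawaf.

vetizawaf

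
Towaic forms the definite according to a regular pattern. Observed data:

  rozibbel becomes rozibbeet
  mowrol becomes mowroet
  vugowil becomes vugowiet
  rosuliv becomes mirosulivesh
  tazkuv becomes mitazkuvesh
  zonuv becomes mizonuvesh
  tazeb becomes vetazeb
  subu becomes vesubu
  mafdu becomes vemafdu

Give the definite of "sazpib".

vugowil and rosuliv both have last vowel 'i' yet inflect differently (vugowiet, mirosulivesh), so the last vowel is not what conditions the rule; the final letter is.
"sazpib" ends in -b. The one such stem in the data (tazeb → vetazeb) adds the prefix ve-, so the same rule applies.
The other patterns: stems ending in -l drop the final letter and add -et; stems ending in -v add mi- … -esh around the stem.
So sazpib → vesazpib.

vesazpib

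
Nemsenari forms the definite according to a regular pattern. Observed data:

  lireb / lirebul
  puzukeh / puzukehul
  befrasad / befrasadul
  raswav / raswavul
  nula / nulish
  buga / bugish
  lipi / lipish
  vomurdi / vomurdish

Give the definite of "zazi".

befrasad and nula both have last vowel 'a' yet inflect differently (befrasadul, nulish), so the last vowel is not what conditions the rule; whether the stem ends in a vowel or a consonant is.
"zazi" ends in a vowel. The stems ending in a vowel (nula → nulish, buga → bugish, lipi → lipish) drop the final letter and add -ish.
The other pattern: stems ending in a consonant add -ul.
So zazi → zazish.

zazish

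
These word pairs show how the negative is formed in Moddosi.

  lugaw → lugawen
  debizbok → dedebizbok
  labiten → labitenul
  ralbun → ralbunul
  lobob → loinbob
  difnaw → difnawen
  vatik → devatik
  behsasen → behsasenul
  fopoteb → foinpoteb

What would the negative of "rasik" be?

derasik

behsasen and fopoteb both have last vowel 'e' yet inflect differently (behsasenul, foinpoteb), so the last vowel is not what conditions the rule; the final letter is.
"rasik" ends in -k. The stems ending in -k (vatik → devatik, debizbok → dedebizbok) add the prefix de-.
So rasik → derasik.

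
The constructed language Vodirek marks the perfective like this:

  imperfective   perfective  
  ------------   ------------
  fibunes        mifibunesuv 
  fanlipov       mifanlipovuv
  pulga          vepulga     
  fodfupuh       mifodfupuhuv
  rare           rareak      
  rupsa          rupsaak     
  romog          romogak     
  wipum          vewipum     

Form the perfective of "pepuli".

rupsa and pulga both end in -a yet inflect differently (rupsaak, vepulga), so the final letter is not what conditions the rule; the first letter is.
"pepuli" begins with p-. The one such stem in the data (pulga → vepulga) adds the prefix ve-, so the same rule applies.
So pepuli → vepepuli.

vepepuli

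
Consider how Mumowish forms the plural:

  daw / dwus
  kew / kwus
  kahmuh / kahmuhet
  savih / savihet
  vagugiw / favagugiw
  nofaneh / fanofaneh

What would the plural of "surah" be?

surahet

"surah" has 2 vowels. The stems with 2 vowels (kahmuh → kahmuhet, savih → savihet) add -et.
The other patterns: stems with 1 vowel delete the last vowel and add -us; stems with 3 vowels add the prefix fa-.
So surah → surahet.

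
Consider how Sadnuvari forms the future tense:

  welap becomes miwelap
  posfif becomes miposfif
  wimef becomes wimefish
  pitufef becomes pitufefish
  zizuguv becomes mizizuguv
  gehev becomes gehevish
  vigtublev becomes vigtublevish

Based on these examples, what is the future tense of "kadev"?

kadevish

"kadev" has last vowel 'e'. The stems whose last vowel is 'e' (vigtublev → vigtublevish, pitufef → pitufefish, wimef → wimefish) add -ish.
The other pattern: stems whose last vowel is 'a', 'i' or 'u' add the prefix mi-.
So kadev → kadevish.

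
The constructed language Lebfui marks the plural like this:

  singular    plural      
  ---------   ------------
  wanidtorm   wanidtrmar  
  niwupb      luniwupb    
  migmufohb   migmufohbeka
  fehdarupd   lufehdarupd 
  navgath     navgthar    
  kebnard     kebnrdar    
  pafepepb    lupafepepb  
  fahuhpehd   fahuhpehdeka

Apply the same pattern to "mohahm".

"mohahm" has second-to-last letter 'h'. The stems whose second-to-last letter is 'h' (fahuhpehd → fahuhpehdeka, migmufohb → migmufohbeka) add -eka.
So mohahm → mohahmeka.

mohahmeka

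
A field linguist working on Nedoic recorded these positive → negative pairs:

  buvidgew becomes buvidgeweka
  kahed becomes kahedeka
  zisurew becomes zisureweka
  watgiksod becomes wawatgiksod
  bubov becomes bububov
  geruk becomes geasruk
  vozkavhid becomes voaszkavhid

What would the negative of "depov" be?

kahed and watgiksod both end in -d yet inflect differently (kahedeka, wawatgiksod), so the final letter is not what conditions the rule; the last vowel is.
"depov" has last vowel 'o'. The stems whose last vowel is 'o' (watgiksod → wawatgiksod, bubov → bububov) repeat the first consonant+vowel as a prefix.
So depov → dedepov.

dedepov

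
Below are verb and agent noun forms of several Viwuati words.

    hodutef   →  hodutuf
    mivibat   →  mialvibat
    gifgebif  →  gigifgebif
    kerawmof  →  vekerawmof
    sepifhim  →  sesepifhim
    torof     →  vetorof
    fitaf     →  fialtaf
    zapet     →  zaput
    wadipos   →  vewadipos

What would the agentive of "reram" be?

"reram" has last vowel 'a'. The stems whose last vowel is 'a' (fitaf → fialtaf, mivibat → mialvibat) insert -al- after the first vowel.
The other patterns: stems whose last vowel is 'i' repeat the first consonant+vowel as a prefix; stems whose last vowel is 'e' change the last vowel to 'u'; stems whose last vowel is 'o' add the prefix ve-.
So reram → realram.

realram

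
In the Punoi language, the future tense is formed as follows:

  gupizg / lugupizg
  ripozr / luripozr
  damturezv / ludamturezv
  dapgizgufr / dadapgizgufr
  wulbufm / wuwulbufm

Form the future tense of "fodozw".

lufodozw

"fodozw" has second-to-last letter 'z'. The stems whose second-to-last letter is 'z' (gupizg → lugupizg, ripozr → luripozr, damturezv → ludamturezv) add the prefix lu-.
The other pattern: stems whose second-to-last letter is 'f' repeat the first consonant+vowel as a prefix.
So fodozw → lufodozw.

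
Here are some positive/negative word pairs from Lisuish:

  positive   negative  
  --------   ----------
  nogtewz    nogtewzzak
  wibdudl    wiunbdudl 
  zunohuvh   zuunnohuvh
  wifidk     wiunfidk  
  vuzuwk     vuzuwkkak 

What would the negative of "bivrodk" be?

biunvrodk

vuzuwk and wifidk both end in -k yet inflect differently (vuzuwkkak, wiunfidk), so the final letter is not what conditions the rule; the second-to-last letter is.
"bivrodk" has second-to-last letter 'd'. The stems whose second-to-last letter is 'd' (wibdudl → wiunbdudl, wifidk → wiunfidk) insert -un- after the first vowel.
The other pattern: stems whose second-to-last letter is 'w' double the final consonant and add -ak.
So bivrodk → biunvrodk.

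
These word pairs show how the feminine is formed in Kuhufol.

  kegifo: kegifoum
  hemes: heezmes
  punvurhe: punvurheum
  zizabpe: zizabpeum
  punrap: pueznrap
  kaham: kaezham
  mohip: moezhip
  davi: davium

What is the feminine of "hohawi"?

punvurhe and hemes both have last vowel 'e' yet inflect differently (punvurheum, heezmes), so the last vowel is not what conditions the rule; whether the stem ends in a vowel or a consonant is.
"hohawi" ends in a vowel. The stems ending in a vowel (davi → davium, kegifo → kegifoum, punvurhe → punvurheum) add -um.
The other pattern: stems ending in a consonant insert -ez- after the first vowel.
So hohawi → hohawium.

hohawium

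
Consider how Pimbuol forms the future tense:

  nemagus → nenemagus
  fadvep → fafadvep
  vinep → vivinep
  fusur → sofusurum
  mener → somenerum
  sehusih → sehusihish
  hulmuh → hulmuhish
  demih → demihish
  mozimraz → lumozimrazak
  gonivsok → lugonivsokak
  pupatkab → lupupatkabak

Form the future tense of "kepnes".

kekepnes

nemagus and fusur both have last vowel 'u' yet inflect differently (nenemagus, sofusurum), so the last vowel is not what conditions the rule; the final letter is.
"kepnes" ends in -s. The one such stem in the data (nemagus → nenemagus) repeats the first consonant+vowel as a prefix (as do fadvep, vinep), so the same rule applies.
The other patterns: stems ending in -r add so- … -um around the stem; stems ending in -h add -ish; stems ending in -b, -k or -z add lu- … -ak around the stem.
So kepnes → kekepnes.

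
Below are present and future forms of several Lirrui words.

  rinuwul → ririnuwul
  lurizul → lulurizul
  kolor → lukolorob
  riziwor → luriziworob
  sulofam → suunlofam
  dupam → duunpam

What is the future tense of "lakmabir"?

lulakmabirob

rinuwul and riziwor both begin with r- yet inflect differently (ririnuwul, luriziworob), so the first letter is not what conditions the rule; the final letter is.
"lakmabir" ends in -r. The stems ending in -r (kolor → lukolorob, riziwor → luriziworob) add lu- … -ob around the stem.
The other patterns: stems ending in -l repeat the first consonant+vowel as a prefix; stems ending in -m insert -un- after the first vowel.
So lakmabir → lulakmabirob.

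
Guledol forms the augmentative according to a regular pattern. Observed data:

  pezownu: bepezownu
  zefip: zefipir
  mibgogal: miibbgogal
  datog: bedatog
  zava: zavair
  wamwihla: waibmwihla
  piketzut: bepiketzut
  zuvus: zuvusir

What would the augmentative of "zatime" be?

zava and wamwihla both end in -a yet inflect differently (zavair, waibmwihla), so the final letter is not what conditions the rule; the first letter is.
"zatime" begins with z-. The stems beginning with z- (zefip → zefipir, zava → zavair, zuvus → zuvusir) add -ir.
The other patterns: stems beginning with d- or p- add the prefix be-; stems beginning with m- or w- insert -ib- after the first vowel.
So zatime → zatimeir.

zatimeir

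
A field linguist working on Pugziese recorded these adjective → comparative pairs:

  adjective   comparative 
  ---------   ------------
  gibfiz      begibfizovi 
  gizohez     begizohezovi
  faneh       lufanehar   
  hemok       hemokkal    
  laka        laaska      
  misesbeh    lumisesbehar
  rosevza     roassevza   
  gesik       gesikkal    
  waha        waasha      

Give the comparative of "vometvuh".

luvometvuhar

"vometvuh" ends in -h. The stems ending in -h (misesbeh → lumisesbehar, faneh → lufanehar) add lu- … -ar around the stem.
The other patterns: stems ending in -z add be- … -ovi around the stem; stems ending in -k double the final consonant and add -al; stems ending in -a insert -as- after the first vowel.
So vometvuh → luvometvuhar.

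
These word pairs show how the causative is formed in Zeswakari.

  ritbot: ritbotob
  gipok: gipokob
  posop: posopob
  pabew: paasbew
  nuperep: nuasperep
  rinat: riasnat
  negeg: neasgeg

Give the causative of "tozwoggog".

tozwoggogob

posop and nuperep both end in -p yet inflect differently (posopob, nuasperep), so the final letter is not what conditions the rule; the last vowel is.
"tozwoggog" has last vowel 'o'. The stems whose last vowel is 'o' (ritbot → ritbotob, gipok → gipokob, posop → posopob) add -ob.
So tozwoggog → tozwoggogob.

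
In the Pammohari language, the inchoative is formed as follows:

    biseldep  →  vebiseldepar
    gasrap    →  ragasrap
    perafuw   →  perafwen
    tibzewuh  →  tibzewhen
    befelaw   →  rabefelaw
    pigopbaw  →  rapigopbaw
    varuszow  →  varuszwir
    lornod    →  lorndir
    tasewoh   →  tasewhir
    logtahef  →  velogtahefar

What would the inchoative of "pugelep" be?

"pugelep" has last vowel 'e'. The stems whose last vowel is 'e' (logtahef → velogtahefar, biseldep → vebiseldepar) add ve- … -ar around the stem.
So pugelep → vepugelepar.

vepugelepar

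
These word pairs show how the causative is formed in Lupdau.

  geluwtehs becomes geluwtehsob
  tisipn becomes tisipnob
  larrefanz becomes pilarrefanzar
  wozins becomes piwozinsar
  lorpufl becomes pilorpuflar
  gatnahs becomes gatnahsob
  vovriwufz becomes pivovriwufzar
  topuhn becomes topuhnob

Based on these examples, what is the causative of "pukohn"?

pukohnob

gatnahs and wozins both end in -s yet inflect differently (gatnahsob, piwozinsar), so the final letter is not what conditions the rule; the second-to-last letter is.
"pukohn" has second-to-last letter 'h'. The stems whose second-to-last letter is 'h' (gatnahs → gatnahsob, geluwtehs → geluwtehsob, topuhn → topuhnob) add -ob.
The other pattern: stems whose second-to-last letter is 'f' or 'n' add pi- … -ar around the stem.
So pukohn → pukohnob.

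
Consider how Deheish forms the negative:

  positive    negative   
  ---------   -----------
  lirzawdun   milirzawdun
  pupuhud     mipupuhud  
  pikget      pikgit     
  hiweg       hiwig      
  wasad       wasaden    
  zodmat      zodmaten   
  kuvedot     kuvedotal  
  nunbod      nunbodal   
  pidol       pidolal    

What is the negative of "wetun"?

miwetun

"wetun" has last vowel 'u'. The stems whose last vowel is 'u' (lirzawdun → milirzawdun, pupuhud → mipupuhud) add the prefix mi-.
So wetun → miwetun.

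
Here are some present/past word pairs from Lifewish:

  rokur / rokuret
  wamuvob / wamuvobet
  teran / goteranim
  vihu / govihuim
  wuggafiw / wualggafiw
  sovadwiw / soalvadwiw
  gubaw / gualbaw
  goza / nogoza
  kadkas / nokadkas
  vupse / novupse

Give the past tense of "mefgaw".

rokur and vihu both have last vowel 'u' yet inflect differently (rokuret, govihuim), so the last vowel is not what conditions the rule; the final letter is.
"mefgaw" ends in -w. The stems ending in -w (wuggafiw → wualggafiw, sovadwiw → soalvadwiw, gubaw → gualbaw) insert -al- after the first vowel.
The other patterns: stems ending in -b or -r add -et; stems ending in -n or -u add go- … -im around the stem; stems ending in -a, -e or -s add the prefix no-.
So mefgaw → mealfgaw.

mealfgaw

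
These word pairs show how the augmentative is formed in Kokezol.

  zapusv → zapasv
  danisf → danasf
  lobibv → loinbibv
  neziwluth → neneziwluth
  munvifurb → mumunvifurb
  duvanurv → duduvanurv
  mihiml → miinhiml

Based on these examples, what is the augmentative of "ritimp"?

"ritimp" has second-to-last letter 'm'. The one such stem in the data (mihiml → miinhiml) inserts -in- after the first vowel (as does lobibv), so the same rule applies.
The other patterns: stems whose second-to-last letter is 'r' or 't' repeat the first consonant+vowel as a prefix; stems whose second-to-last letter is 's' change the last vowel to 'a'.
So ritimp → riintimp.

riintimp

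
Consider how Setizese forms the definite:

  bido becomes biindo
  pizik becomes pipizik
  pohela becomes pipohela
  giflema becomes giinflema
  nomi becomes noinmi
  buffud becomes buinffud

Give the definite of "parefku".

piparefku

pohela and giflema both end in -a yet inflect differently (pipohela, giinflema), so the final letter is not what conditions the rule; the first letter is.
"parefku" begins with p-. The stems beginning with p- (pohela → pipohela, pizik → pipizik) add the prefix pi-.
The other pattern: stems beginning with b-, g- or n- insert -in- after the first vowel.
So parefku → piparefku.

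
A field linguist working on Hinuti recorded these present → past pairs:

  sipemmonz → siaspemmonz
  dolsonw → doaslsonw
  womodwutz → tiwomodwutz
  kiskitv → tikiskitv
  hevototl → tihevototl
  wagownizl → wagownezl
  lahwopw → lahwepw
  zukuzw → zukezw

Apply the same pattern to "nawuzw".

sipemmonz and womodwutz both end in -z yet inflect differently (siaspemmonz, tiwomodwutz), so the final letter is not what conditions the rule; the second-to-last letter is.
"nawuzw" has second-to-last letter 'z'. The stems whose second-to-last letter is 'z' (wagownizl → wagownezl, zukuzw → zukezw) change the last vowel to 'e'.
The other patterns: stems whose second-to-last letter is 'n' insert -as- after the first vowel; stems whose second-to-last letter is 't' add the prefix ti-.
So nawuzw → nawezw.

nawezw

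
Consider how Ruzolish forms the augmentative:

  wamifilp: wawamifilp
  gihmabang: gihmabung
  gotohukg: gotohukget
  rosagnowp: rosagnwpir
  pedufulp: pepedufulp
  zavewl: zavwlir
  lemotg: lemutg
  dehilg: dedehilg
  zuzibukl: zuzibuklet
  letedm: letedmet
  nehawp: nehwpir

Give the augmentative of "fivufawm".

fivufwmir

gotohukg and dehilg both end in -g yet inflect differently (gotohukget, dedehilg), so the final letter is not what conditions the rule; the second-to-last letter is.
"fivufawm" has second-to-last letter 'w'. The stems whose second-to-last letter is 'w' (zavewl → zavwlir, rosagnowp → rosagnwpir, nehawp → nehwpir) delete the last vowel and add -ir.
So fivufawm → fivufwmir.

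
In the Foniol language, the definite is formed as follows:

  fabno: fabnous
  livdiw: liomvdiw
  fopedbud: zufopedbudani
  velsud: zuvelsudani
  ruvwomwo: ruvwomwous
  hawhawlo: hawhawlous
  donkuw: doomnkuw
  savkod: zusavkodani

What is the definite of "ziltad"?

zuziltadani

donkuw and velsud both have last vowel 'u' yet inflect differently (doomnkuw, zuvelsudani), so the last vowel is not what conditions the rule; the final letter is.
"ziltad" ends in -d. The stems ending in -d (velsud → zuvelsudani, savkod → zusavkodani, fopedbud → zufopedbudani) add zu- … -ani around the stem.
So ziltad → zuziltadani.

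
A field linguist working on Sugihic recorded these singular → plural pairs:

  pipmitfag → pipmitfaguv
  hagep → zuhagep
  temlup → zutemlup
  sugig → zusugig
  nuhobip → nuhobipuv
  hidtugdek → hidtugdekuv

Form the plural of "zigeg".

nuhobip and temlup both end in -p yet inflect differently (nuhobipuv, zutemlup), so the final letter is not what conditions the rule; the number of vowels is.
"zigeg" has 2 vowels. The stems with 2 vowels (temlup → zutemlup, hagep → zuhagep, sugig → zusugig) add the prefix zu-.
The other pattern: stems with 3 vowels add -uv.
So zigeg → zuzigeg.

zuzigeg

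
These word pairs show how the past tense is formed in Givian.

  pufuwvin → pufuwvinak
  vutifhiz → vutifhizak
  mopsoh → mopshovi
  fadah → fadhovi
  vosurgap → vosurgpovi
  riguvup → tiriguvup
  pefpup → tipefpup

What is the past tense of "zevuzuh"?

"zevuzuh" has last vowel 'u'. The stems whose last vowel is 'u' (riguvup → tiriguvup, pefpup → tipefpup) add the prefix ti-.
So zevuzuh → tizevuzuh.

tizevuzuh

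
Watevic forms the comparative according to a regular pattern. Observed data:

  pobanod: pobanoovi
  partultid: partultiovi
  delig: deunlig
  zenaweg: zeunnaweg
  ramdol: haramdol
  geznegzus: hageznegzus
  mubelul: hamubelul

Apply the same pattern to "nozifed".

nozifeovi

partultid and delig both have last vowel 'i' yet inflect differently (partultiovi, deunlig), so the last vowel is not what conditions the rule; the final letter is.
"nozifed" ends in -d. The stems ending in -d (pobanod → pobanoovi, partultid → partultiovi) drop the final letter and add -ovi.
The other patterns: stems ending in -g insert -un- after the first vowel; stems ending in -l or -s add the prefix ha-.
So nozifed → nozifeovi.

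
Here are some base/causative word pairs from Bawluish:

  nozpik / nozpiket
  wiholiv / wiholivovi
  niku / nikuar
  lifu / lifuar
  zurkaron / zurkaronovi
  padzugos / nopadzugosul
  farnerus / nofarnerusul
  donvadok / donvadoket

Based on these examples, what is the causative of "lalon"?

zurkaron and donvadok both have last vowel 'o' yet inflect differently (zurkaronovi, donvadoket), so the last vowel is not what conditions the rule; the final letter is.
"lalon" ends in -n. The one such stem in the data (zurkaron → zurkaronovi) adds -ovi, so the same rule applies.
The other patterns: stems ending in -k add -et; stems ending in -u add -ar; stems ending in -s add no- … -ul around the stem.
So lalon → lalonovi.

lalonovi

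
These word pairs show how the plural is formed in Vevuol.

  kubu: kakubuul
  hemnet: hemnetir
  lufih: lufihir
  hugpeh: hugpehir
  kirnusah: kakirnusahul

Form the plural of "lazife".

lazifeir

kirnusah and lufih both end in -h yet inflect differently (kakirnusahul, lufihir), so the final letter is not what conditions the rule; the first letter is.
"lazife" begins with l-. The one such stem in the data (lufih → lufihir) adds -ir, so the same rule applies.
So lazife → lazifeir.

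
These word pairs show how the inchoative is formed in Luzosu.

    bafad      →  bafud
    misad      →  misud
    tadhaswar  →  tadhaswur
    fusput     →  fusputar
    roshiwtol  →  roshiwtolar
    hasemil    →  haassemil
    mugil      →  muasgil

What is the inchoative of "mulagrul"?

roshiwtol and hasemil both end in -l yet inflect differently (roshiwtolar, haassemil), so the final letter is not what conditions the rule; the last vowel is.
"mulagrul" has last vowel 'u'. The one such stem in the data (fusput → fusputar) adds -ar, so the same rule applies.
The other patterns: stems whose last vowel is 'a' change the last vowel to 'u'; stems whose last vowel is 'i' insert -as- after the first vowel.
So mulagrul → mulagrular.

mulagrular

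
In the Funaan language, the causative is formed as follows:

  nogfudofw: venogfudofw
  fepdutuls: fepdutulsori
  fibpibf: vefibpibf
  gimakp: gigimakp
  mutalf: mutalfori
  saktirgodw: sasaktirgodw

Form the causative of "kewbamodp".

kekewbamodp

saktirgodw and nogfudofw both end in -w yet inflect differently (sasaktirgodw, venogfudofw), so the final letter is not what conditions the rule; the second-to-last letter is.
"kewbamodp" has second-to-last letter 'd'. The one such stem in the data (saktirgodw → sasaktirgodw) repeats the first consonant+vowel as a prefix (as does gimakp), so the same rule applies.
So kewbamodp → kekewbamodp.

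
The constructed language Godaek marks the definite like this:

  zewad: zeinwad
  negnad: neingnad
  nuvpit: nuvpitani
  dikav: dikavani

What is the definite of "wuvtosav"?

negnad and dikav both have last vowel 'a' yet inflect differently (neingnad, dikavani), so the last vowel is not what conditions the rule; the final letter is.
"wuvtosav" ends in -v. The one such stem in the data (dikav → dikavani) adds -ani, so the same rule applies.
So wuvtosav → wuvtosavani.

wuvtosavani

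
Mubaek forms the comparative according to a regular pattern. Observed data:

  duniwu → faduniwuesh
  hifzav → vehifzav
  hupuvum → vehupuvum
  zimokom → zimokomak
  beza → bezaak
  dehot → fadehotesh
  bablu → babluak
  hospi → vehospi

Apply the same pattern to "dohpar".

duniwu and bablu both end in -u yet inflect differently (faduniwuesh, babluak), so the final letter is not what conditions the rule; the first letter is.
"dohpar" begins with d-. The stems beginning with d- (duniwu → faduniwuesh, dehot → fadehotesh) add fa- … -esh around the stem.
The other patterns: stems beginning with h- add the prefix ve-; stems beginning with b- or z- add -ak.
So dohpar → fadohparesh.

fadohparesh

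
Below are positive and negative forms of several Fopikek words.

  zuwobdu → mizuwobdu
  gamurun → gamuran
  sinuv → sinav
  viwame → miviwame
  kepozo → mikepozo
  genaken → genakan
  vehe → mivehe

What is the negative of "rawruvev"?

"rawruvev" ends in a consonant. The stems ending in a consonant (genaken → genakan, gamurun → gamuran, sinuv → sinav) change the last vowel to 'a'.
So rawruvev → rawruvav.

rawruvav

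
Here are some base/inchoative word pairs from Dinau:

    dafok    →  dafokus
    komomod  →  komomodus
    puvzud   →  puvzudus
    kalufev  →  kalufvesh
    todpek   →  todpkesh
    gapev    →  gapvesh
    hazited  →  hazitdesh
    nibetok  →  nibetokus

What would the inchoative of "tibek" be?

"tibek" has last vowel 'e'. The stems whose last vowel is 'e' (gapev → gapvesh, todpek → todpkesh, kalufev → kalufvesh) delete the last vowel and add -esh.
So tibek → tibkesh.

tibkesh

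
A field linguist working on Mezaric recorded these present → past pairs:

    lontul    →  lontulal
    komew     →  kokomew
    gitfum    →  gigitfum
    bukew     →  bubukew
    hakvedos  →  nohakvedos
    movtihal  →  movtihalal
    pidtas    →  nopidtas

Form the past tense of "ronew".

roronew

lontul and gitfum both have last vowel 'u' yet inflect differently (lontulal, gigitfum), so the last vowel is not what conditions the rule; the final letter is.
"ronew" ends in -w. The stems ending in -w (bukew → bubukew, komew → kokomew) repeat the first consonant+vowel as a prefix.
So ronew → roronew.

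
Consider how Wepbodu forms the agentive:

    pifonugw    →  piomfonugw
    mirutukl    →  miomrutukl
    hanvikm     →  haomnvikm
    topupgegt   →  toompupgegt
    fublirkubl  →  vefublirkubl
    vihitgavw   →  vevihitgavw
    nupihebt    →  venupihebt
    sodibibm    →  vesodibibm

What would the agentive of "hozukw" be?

hoomzukw

"hozukw" has second-to-last letter 'k'. The stems whose second-to-last letter is 'k' (mirutukl → miomrutukl, hanvikm → haomnvikm) insert -om- after the first vowel.
So hozukw → hoomzukw.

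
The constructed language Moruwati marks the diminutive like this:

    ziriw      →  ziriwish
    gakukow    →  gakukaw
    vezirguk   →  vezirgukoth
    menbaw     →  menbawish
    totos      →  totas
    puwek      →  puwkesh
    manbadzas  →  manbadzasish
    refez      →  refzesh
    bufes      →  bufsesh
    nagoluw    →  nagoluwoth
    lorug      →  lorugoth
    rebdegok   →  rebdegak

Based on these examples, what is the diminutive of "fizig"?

"fizig" has last vowel 'i'. The one such stem in the data (ziriw → ziriwish) adds -ish, so the same rule applies.
So fizig → fizigish.

fizigish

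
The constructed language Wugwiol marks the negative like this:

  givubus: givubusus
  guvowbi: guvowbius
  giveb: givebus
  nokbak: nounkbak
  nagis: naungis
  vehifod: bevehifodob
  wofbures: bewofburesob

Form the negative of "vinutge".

bevinutgeob

"vinutge" begins with v-. The one such stem in the data (vehifod → bevehifodob) adds be- … -ob around the stem, so the same rule applies.
The other patterns: stems beginning with g- add -us; stems beginning with n- insert -un- after the first vowel.
So vinutge → bevinutgeob.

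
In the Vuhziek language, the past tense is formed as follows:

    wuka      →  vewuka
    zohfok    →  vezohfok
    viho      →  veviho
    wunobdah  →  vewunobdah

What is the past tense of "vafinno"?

Every pair shown (wuka → vewuka, zohfok → vezohfok, viho → veviho, …) follows the same rule: add the prefix ve-.
So vafinno → vevafinno.

vevafinno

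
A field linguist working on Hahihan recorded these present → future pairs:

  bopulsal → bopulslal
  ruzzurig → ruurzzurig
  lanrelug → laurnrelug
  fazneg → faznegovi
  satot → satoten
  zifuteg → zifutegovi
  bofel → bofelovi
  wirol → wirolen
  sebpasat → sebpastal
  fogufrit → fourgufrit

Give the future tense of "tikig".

tiurkig

wirol and bofel both end in -l yet inflect differently (wirolen, bofelovi), so the final letter is not what conditions the rule; the last vowel is.
"tikig" has last vowel 'i'. The stems whose last vowel is 'i' (fogufrit → fourgufrit, ruzzurig → ruurzzurig) insert -ur- after the first vowel.
The other patterns: stems whose last vowel is 'o' add -en; stems whose last vowel is 'e' add -ovi; stems whose last vowel is 'a' delete the last vowel and add -al.
So tikig → tiurkig.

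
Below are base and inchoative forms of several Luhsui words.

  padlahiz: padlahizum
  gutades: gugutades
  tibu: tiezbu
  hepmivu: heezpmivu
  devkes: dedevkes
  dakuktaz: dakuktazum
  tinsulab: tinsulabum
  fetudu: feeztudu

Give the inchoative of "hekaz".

tibu and tinsulab both begin with t- yet inflect differently (tiezbu, tinsulabum), so the first letter is not what conditions the rule; the final letter is.
"hekaz" ends in -z. The stems ending in -z (dakuktaz → dakuktazum, padlahiz → padlahizum) add -um.
The other patterns: stems ending in -s repeat the first consonant+vowel as a prefix; stems ending in -u insert -ez- after the first vowel.
So hekaz → hekazum.

hekazum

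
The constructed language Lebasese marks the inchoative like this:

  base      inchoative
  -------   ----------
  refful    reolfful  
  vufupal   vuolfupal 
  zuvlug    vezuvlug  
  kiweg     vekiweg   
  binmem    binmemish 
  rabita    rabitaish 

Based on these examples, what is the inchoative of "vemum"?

vemumish

refful and zuvlug both have last vowel 'u' yet inflect differently (reolfful, vezuvlug), so the last vowel is not what conditions the rule; the final letter is.
"vemum" ends in -m. The one such stem in the data (binmem → binmemish) adds -ish, so the same rule applies.
The other patterns: stems ending in -l insert -ol- after the first vowel; stems ending in -g add the prefix ve-.
So vemum → vemumish.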